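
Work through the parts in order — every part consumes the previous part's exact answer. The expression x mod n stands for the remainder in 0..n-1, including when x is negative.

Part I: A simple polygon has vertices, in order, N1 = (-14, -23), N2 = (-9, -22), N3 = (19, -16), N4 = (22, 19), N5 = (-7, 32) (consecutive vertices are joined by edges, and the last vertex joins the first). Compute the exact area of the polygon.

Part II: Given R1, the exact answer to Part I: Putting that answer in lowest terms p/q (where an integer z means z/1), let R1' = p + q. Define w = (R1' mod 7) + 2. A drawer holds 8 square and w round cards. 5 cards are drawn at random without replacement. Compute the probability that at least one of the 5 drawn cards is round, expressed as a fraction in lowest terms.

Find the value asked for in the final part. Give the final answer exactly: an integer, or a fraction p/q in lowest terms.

Part I: cross terms: (-14*-22 - -9*-23)=101, (-9*-16 - 19*-22)=562, (19*19 - 22*-16)=713, (22*32 - -7*19)=837, (-7*-23 - -14*32)=609; twice the area = |2822| = 2822; area = 1411; answer 1411
Part II: R1 = 1411; threaded value p + q = 1412; w = 7; total draws C(15,5) = 3003; complement C(8,5) = 56; favorable 3003 - 56 = 2947; P = 421/429; answer 421/429

421/429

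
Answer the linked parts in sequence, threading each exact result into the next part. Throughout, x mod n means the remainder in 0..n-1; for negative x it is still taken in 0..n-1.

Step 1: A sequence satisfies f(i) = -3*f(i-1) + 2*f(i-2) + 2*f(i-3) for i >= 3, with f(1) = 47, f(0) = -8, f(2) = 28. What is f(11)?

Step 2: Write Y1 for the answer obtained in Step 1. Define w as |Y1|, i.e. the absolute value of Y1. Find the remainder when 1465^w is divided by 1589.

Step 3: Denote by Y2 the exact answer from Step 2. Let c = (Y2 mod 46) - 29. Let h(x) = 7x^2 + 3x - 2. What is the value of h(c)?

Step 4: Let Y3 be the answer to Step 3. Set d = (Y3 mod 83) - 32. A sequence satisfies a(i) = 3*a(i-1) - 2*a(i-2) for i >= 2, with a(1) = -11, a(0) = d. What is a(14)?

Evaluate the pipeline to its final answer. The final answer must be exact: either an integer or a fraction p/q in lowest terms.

Step 1: f(3) = -3*(28) + 2*(47) + 2*(-8) = -6; iterating: f(3)=-6, f(4)=168, f(5)=-460, f(6)=1704, f(7)=-5696, f(8)=19576, f(9)=-66712, f(10)=227896, f(11)=-777960; answer -777960
Step 2: Y1 = -777960; w = 777960; squarings mod 1589: 1465^1=1465, 1465^2=1075, 1465^4=422, 1465^8=116, 1465^16=744, 1465^32=564, 1465^64=296, 1465^128=221, 1465^256=1171, 1465^512=1523, 1465^1024=1178, 1465^2048=487, 1465^4096=408, 1465^8192=1208, 1465^16384=562, 1465^32768=1222, 1465^65536=1213, 1465^131072=1544, 1465^262144=436, 1465^524288=1005; 1465^777960 = 1465^8 * 1465^32 * 1465^64 * 1465^128 * 1465^512 * 1465^1024 * 1465^2048 * 1465^4096 * 1465^16384 * 1465^32768 * 1465^65536 * 1465^131072 * 1465^524288 = 743 (mod 1589); answer 743
Step 3: Y2 = 743; c = -22; 7*(-22)^2 + 3*(-22)^1 - 2 = (3388) + (-66) + (-2) = 3320; answer 3320
Step 4: Y3 = 3320; d = -32; a(2) = 3*(-11) - 2*(-32) = 31; iterating: a(2)=31, a(3)=115, a(4)=283, a(5)=619, a(6)=1291, a(7)=2635, a(8)=5323, a(9)=10699, a(10)=21451, a(11)=42955, a(12)=85963, a(13)=171979, a(14)=344011; answer 344011

344011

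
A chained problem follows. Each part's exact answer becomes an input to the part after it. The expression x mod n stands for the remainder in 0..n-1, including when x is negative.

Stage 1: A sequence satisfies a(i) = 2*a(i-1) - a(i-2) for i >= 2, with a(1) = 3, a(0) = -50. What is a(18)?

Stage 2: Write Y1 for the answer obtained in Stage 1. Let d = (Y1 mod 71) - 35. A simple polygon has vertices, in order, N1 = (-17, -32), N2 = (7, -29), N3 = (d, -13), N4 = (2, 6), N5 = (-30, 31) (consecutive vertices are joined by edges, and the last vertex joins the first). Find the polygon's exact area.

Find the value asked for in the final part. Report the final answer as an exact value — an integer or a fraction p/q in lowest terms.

Stage 1: a(2) = 2*(3) - 1*(-50) = 56; iterating: a(2)=56, a(3)=109, a(4)=162, a(5)=215, a(6)=268, a(7)=321, a(8)=374, a(9)=427, a(10)=480, a(11)=533, a(12)=586, a(13)=639, a(14)=692, a(15)=745, a(16)=798, a(17)=851, a(18)=904; answer 904
Stage 2: Y1 = 904; d = 17; cross terms: (-17*-29 - 7*-32)=717, (7*-13 - 17*-29)=402, (17*6 - 2*-13)=128, (2*31 - -30*6)=242, (-30*-32 - -17*31)=1487; twice the area = |2976| = 2976; area = 1488; answer 1488

1488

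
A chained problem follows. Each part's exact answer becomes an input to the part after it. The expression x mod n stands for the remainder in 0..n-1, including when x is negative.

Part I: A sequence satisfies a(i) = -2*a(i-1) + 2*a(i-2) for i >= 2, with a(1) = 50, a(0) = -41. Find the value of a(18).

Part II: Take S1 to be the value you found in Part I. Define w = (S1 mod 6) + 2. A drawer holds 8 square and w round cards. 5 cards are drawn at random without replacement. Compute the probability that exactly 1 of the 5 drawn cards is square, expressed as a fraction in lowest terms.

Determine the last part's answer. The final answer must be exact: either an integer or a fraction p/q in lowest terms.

Part I: a(2) = -2*(50) + 2*(-41) = -182; iterating: a(2)=-182, a(3)=464, a(4)=-1292, a(5)=3512, a(6)=-9608, a(7)=26240, a(8)=-71696, a(9)=195872, a(10)=-535136, a(11)=1462016, a(12)=-3994304, a(13)=10912640, a(14)=-29813888, a(15)=81453056, a(16)=-222533888, a(17)=607973888, a(18)=-1661015552; answer -1661015552
Part II: S1 = -1661015552; w = 6; total draws C(14,5) = 2002; favorable C(8,1)*C(6,4) = 120; P = 60/1001; answer 60/1001

60/1001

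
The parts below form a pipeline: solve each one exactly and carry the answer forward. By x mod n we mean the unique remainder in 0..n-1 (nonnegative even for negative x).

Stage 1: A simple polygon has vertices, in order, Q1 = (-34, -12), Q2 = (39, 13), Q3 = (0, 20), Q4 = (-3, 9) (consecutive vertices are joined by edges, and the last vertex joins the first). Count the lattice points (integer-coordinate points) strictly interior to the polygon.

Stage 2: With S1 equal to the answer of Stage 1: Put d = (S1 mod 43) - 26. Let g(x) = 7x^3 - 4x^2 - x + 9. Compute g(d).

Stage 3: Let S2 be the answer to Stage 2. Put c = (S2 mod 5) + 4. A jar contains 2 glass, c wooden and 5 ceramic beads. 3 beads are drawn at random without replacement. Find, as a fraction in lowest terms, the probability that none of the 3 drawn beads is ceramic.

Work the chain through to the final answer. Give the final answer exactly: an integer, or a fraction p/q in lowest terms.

24/91

Stage 1: cross terms: (-34*13 - 39*-12)=26, (39*20 - 0*13)=780, (0*9 - -3*20)=60, (-3*-12 - -34*9)=342; twice the area = |1208| = 1208; area = 604; boundary points = 1 + 1 + 1 + 1 = 4; strictly interior points = area - boundary/2 + 1 = 603; answer 603
Stage 2: S1 = 603; d = -25; 7*(-25)^3 - 4*(-25)^2 - 1*(-25)^1 + 9 = (-109375) + (-2500) + (25) + (9) = -111841; answer -111841
Stage 3: S2 = -111841; c = 8; total draws C(15,3) = 455; favorable C(10,3) = 120; P = 24/91; answer 24/91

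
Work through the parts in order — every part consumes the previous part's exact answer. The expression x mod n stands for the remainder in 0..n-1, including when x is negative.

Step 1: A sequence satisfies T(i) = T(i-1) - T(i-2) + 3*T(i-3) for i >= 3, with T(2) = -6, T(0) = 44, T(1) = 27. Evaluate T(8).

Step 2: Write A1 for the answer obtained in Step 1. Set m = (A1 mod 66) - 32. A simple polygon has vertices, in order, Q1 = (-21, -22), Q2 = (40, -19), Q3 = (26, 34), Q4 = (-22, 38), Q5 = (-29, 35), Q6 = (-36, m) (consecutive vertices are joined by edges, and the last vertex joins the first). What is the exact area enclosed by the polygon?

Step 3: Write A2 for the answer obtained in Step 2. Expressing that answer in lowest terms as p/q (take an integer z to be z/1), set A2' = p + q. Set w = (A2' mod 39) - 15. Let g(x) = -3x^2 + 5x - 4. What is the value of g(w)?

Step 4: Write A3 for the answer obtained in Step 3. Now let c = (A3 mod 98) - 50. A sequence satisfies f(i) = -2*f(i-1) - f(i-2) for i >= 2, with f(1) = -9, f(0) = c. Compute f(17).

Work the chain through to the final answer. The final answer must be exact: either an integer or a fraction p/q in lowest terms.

Step 1: T(3) = 1*(-6) - 1*(27) + 3*(44) = 99; iterating: T(3)=99, T(4)=186, T(5)=69, T(6)=180, T(7)=669, T(8)=696; answer 696
Step 2: A1 = 696; m = 4; cross terms: (-21*-19 - 40*-22)=1279, (40*34 - 26*-19)=1854, (26*38 - -22*34)=1736, (-22*35 - -29*38)=332, (-29*4 - -36*35)=1144, (-36*-22 - -21*4)=876; twice the area = |7221| = 7221; area = 7221/2; answer 7221/2
Step 3: A2 = 7221/2; threaded value p + q = 7223; w = -7; -3*(-7)^2 + 5*(-7)^1 - 4 = (-147) + (-35) + (-4) = -186; answer -186
Step 4: A3 = -186; c = -40; f(2) = -2*(-9) - 1*(-40) = 58; iterating: f(2)=58, f(3)=-107, f(4)=156, f(5)=-205, f(6)=254, f(7)=-303, f(8)=352, f(9)=-401, f(10)=450, f(11)=-499, f(12)=548, f(13)=-597, f(14)=646, f(15)=-695, f(16)=744, f(17)=-793; answer -793

-793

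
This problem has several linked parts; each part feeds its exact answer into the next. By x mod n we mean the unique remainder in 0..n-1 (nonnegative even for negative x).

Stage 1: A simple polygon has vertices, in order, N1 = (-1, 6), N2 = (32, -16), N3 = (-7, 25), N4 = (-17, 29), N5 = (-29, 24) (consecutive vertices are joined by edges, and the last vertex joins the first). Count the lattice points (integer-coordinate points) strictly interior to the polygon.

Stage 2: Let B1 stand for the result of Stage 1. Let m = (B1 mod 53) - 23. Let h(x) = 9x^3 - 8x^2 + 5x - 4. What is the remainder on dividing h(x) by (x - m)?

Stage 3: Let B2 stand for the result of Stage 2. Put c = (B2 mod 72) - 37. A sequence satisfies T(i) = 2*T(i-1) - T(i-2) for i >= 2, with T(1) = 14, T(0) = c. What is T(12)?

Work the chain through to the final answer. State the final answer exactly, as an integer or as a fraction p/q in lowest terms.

553

Stage 1: cross terms: (-1*-16 - 32*6)=-176, (32*25 - -7*-16)=688, (-7*29 - -17*25)=222, (-17*24 - -29*29)=433, (-29*6 - -1*24)=-150; twice the area = |1017| = 1017; area = 1017/2; boundary points = 11 + 1 + 2 + 1 + 2 = 17; strictly interior points = area - boundary/2 + 1 = 501; answer 501
Stage 2: B1 = 501; m = 1; remainder = value at the root: 9*(1)^3 - 8*(1)^2 + 5*(1)^1 - 4 = (9) + (-8) + (5) + (-4) = 2; answer 2
Stage 3: B2 = 2; c = -35; T(2) = 2*(14) - 1*(-35) = 63; iterating: T(2)=63, T(3)=112, T(4)=161, T(5)=210, T(6)=259, T(7)=308, T(8)=357, T(9)=406, T(10)=455, T(11)=504, T(12)=553; answer 553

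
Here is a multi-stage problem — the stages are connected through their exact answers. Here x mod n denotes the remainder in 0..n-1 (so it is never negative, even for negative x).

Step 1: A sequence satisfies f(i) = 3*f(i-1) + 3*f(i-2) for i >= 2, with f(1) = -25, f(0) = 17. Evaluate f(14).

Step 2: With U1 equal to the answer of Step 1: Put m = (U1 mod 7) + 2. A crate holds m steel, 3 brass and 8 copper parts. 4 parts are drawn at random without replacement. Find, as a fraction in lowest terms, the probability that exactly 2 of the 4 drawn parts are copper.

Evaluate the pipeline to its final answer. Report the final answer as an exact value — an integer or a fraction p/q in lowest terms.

7/17

Step 1: f(2) = 3*(-25) + 3*(17) = -24; iterating: f(2)=-24, f(3)=-147, f(4)=-513, f(5)=-1980, f(6)=-7479, f(7)=-28377, f(8)=-107568, f(9)=-407835, f(10)=-1546209, f(11)=-5862132, f(12)=-22225023, f(13)=-84261465, f(14)=-319459464; answer -319459464
Step 2: U1 = -319459464; m = 7; total draws C(18,4) = 3060; favorable C(8,2)*C(10,2) = 1260; P = 7/17; answer 7/17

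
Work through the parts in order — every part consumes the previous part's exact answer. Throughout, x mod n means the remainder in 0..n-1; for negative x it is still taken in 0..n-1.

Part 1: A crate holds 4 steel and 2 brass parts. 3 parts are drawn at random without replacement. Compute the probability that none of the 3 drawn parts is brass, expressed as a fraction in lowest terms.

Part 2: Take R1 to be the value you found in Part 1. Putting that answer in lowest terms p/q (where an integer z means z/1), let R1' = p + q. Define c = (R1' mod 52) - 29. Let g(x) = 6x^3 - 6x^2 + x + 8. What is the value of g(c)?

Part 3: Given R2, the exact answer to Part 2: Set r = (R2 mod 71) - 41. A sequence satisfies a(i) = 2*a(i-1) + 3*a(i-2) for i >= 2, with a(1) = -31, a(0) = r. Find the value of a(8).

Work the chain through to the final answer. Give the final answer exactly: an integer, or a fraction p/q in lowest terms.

-14738

Part 1: total draws C(6,3) = 20; favorable C(4,3) = 4; P = 1/5; answer 1/5
Part 2: R1 = 1/5; threaded value p + q = 6; c = -23; 6*(-23)^3 - 6*(-23)^2 + 1*(-23)^1 + 8 = (-73002) + (-3174) + (-23) + (8) = -76191; answer -76191
Part 3: R2 = -76191; r = 22; a(2) = 2*(-31) + 3*(22) = 4; iterating: a(2)=4, a(3)=-85, a(4)=-158, a(5)=-571, a(6)=-1616, a(7)=-4945, a(8)=-14738; answer -14738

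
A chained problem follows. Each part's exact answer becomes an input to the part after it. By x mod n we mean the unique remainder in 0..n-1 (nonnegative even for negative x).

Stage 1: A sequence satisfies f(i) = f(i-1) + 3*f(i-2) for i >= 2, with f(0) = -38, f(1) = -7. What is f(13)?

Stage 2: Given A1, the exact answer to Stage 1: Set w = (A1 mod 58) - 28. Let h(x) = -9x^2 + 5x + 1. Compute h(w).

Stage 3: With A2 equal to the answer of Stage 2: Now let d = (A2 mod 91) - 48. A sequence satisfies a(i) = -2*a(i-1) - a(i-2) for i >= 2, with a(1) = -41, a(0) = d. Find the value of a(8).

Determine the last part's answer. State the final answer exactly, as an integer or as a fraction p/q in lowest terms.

482

Stage 1: f(2) = 1*(-7) + 3*(-38) = -121; iterating: f(2)=-121, f(3)=-142, f(4)=-505, f(5)=-931, f(6)=-2446, f(7)=-5239, f(8)=-12577, f(9)=-28294, f(10)=-66025, f(11)=-150907, f(12)=-348982, f(13)=-801703; answer -801703
Stage 2: A1 = -801703; w = 3; -9*(3)^2 + 5*(3)^1 + 1 = (-81) + (15) + (1) = -65; answer -65
Stage 3: A2 = -65; d = -22; a(2) = -2*(-41) - 1*(-22) = 104; iterating: a(2)=104, a(3)=-167, a(4)=230, a(5)=-293, a(6)=356, a(7)=-419, a(8)=482; answer 482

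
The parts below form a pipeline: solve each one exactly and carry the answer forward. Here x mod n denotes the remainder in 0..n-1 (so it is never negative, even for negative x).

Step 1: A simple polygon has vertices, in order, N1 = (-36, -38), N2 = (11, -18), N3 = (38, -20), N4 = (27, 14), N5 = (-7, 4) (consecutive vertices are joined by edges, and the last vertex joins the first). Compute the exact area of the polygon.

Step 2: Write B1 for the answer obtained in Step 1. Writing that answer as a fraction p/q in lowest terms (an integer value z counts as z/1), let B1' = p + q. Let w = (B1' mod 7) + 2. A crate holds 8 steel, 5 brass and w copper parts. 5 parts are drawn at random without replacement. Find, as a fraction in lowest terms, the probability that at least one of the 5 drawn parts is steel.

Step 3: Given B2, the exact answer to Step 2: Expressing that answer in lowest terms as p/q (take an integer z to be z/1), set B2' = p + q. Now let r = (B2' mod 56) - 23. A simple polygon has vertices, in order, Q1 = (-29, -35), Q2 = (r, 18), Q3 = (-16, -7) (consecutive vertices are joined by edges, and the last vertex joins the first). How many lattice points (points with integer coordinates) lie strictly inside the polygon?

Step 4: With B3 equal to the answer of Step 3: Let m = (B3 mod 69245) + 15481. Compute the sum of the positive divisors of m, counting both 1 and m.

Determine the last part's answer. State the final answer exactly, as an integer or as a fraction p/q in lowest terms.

Step 1: cross terms: (-36*-18 - 11*-38)=1066, (11*-20 - 38*-18)=464, (38*14 - 27*-20)=1072, (27*4 - -7*14)=206, (-7*-38 - -36*4)=410; twice the area = |3218| = 3218; area = 1609; answer 1609
Step 2: B1 = 1609; threaded value p + q = 1610; w = 2; total draws C(15,5) = 3003; complement C(7,5) = 21; favorable 3003 - 21 = 2982; P = 142/143; answer 142/143
Step 3: B2 = 142/143; threaded value p + q = 285; r = -18; cross terms: (-29*18 - -18*-35)=-1152, (-18*-7 - -16*18)=414, (-16*-35 - -29*-7)=357; twice the area = |-381| = 381; area = 381/2; boundary points = 1 + 1 + 1 = 3; strictly interior points = area - boundary/2 + 1 = 190; answer 190
Step 4: B3 = 190; m = 15671; 15671 is prime, so its only divisors are 1 and 15671; sigma = 1 + 15671 = 15672; answer 15672

15672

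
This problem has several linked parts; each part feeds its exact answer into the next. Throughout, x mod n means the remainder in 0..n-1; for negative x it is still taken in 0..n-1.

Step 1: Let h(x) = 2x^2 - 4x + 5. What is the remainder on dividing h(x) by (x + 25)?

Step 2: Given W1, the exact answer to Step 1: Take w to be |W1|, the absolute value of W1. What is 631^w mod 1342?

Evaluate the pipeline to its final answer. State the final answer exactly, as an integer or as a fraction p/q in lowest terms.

947

Step 1: remainder = value at the root: 2*(-25)^2 - 4*(-25)^1 + 5 = (1250) + (100) + (5) = 1355; answer 1355
Step 2: W1 = 1355; w = 1355; squarings mod 1342: 631^1=631, 631^2=929, 631^4=135, 631^8=779, 631^16=257, 631^32=291, 631^64=135, 631^128=779, 631^256=257, 631^512=291, 631^1024=135; 631^1355 = 631^1 * 631^2 * 631^8 * 631^64 * 631^256 * 631^1024 = 947 (mod 1342); answer 947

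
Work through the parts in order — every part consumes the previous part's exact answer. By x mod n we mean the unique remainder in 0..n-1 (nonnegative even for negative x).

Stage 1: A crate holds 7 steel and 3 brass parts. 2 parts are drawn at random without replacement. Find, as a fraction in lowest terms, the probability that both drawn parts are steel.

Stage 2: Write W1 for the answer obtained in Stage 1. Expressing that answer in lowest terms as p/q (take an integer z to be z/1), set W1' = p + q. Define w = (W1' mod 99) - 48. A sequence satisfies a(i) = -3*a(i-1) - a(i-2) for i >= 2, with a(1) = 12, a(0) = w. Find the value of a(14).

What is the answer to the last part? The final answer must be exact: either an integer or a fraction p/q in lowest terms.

Stage 1: total draws C(10,2) = 45; favorable C(7,2) = 21; P = 7/15; answer 7/15
Stage 2: W1 = 7/15; threaded value p + q = 22; w = -26; a(2) = -3*(12) - 1*(-26) = -10; iterating: a(2)=-10, a(3)=18, a(4)=-44, a(5)=114, a(6)=-298, a(7)=780, a(8)=-2042, a(9)=5346, a(10)=-13996, a(11)=36642, a(12)=-95930, a(13)=251148, a(14)=-657514; answer -657514

-657514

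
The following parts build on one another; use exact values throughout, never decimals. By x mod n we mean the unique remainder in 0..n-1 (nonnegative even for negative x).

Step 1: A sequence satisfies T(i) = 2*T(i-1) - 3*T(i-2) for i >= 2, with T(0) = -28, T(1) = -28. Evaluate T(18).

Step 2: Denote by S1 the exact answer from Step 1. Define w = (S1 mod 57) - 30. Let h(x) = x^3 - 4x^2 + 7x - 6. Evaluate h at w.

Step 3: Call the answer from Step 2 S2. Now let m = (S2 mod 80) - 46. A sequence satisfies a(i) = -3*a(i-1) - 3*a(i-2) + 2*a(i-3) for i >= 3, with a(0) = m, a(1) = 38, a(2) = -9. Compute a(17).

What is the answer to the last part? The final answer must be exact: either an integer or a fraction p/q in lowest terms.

Step 1: T(2) = 2*(-28) - 3*(-28) = 28; iterating: T(2)=28, T(3)=140, T(4)=196, T(5)=-28, T(6)=-644, T(7)=-1204, T(8)=-476, T(9)=2660, T(10)=6748, T(11)=5516, T(12)=-9212, T(13)=-34972, T(14)=-42308, T(15)=20300, T(16)=167524, T(17)=274148, T(18)=45724; answer 45724
Step 2: S1 = 45724; w = -20; 1*(-20)^3 - 4*(-20)^2 + 7*(-20)^1 - 6 = (-8000) + (-1600) + (-140) + (-6) = -9746; answer -9746
Step 3: S2 = -9746; m = -32; a(3) = -3*(-9) - 3*(38) + 2*(-32) = -151; iterating: a(3)=-151, a(4)=556, a(5)=-1233, a(6)=1729, a(7)=-376, a(8)=-6525, a(9)=24161, a(10)=-53660, a(11)=75447, a(12)=-17039, a(13)=-282544, a(14)=1049643, a(15)=-2335375, a(16)=3292108, a(17)=-770913; answer -770913

-770913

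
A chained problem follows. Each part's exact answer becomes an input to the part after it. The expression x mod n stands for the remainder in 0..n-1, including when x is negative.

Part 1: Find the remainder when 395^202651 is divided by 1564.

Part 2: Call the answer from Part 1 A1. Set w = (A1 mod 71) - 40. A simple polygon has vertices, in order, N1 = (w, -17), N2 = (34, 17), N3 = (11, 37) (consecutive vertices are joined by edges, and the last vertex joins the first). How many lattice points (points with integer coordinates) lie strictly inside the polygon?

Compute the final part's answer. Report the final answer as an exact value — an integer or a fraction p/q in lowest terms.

Part 1: squarings mod 1564: 395^1=395, 395^2=1189, 395^4=1429, 395^8=1021, 395^16=817, 395^32=1225, 395^64=749, 395^128=1089, 395^256=409, 395^512=1497, 395^1024=1361, 395^2048=545, 395^4096=1429, 395^8192=1021, 395^16384=817, 395^32768=1225, 395^65536=749, 395^131072=1089; 395^202651 = 395^1 * 395^2 * 395^8 * 395^16 * 395^128 * 395^256 * 395^512 * 395^1024 * 395^4096 * 395^65536 * 395^131072 = 795 (mod 1564); answer 795
Part 2: A1 = 795; w = -26; cross terms: (-26*17 - 34*-17)=136, (34*37 - 11*17)=1071, (11*-17 - -26*37)=775; twice the area = |1982| = 1982; area = 991; boundary points = 2 + 1 + 1 = 4; strictly interior points = area - boundary/2 + 1 = 990; answer 990

990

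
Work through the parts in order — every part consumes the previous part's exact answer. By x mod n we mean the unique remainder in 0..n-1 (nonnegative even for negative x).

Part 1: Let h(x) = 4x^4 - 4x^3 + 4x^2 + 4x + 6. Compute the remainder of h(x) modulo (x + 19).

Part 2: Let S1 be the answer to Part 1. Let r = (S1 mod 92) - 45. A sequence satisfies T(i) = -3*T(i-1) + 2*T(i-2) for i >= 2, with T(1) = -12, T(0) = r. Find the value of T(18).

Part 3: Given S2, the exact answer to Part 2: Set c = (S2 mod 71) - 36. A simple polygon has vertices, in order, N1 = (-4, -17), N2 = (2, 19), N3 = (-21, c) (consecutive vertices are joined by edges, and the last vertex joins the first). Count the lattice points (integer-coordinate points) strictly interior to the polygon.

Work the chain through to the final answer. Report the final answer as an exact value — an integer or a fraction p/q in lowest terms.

309

Part 1: remainder = value at the root: 4*(-19)^4 - 4*(-19)^3 + 4*(-19)^2 + 4*(-19)^1 + 6 = (521284) + (27436) + (1444) + (-76) + (6) = 550094; answer 550094
Part 2: S1 = 550094; r = -19; T(2) = -3*(-12) + 2*(-19) = -2; iterating: T(2)=-2, T(3)=-18, T(4)=50, T(5)=-186, T(6)=658, T(7)=-2346, T(8)=8354, T(9)=-29754, T(10)=105970, T(11)=-377418, T(12)=1344194, T(13)=-4787418, T(14)=17050642, T(15)=-60726762, T(16)=216281570, T(17)=-770298234, T(18)=2743457842; answer 2743457842
Part 3: S2 = 2743457842; c = -15; cross terms: (-4*19 - 2*-17)=-42, (2*-15 - -21*19)=369, (-21*-17 - -4*-15)=297; twice the area = |624| = 624; area = 312; boundary points = 6 + 1 + 1 = 8; strictly interior points = area - boundary/2 + 1 = 309; answer 309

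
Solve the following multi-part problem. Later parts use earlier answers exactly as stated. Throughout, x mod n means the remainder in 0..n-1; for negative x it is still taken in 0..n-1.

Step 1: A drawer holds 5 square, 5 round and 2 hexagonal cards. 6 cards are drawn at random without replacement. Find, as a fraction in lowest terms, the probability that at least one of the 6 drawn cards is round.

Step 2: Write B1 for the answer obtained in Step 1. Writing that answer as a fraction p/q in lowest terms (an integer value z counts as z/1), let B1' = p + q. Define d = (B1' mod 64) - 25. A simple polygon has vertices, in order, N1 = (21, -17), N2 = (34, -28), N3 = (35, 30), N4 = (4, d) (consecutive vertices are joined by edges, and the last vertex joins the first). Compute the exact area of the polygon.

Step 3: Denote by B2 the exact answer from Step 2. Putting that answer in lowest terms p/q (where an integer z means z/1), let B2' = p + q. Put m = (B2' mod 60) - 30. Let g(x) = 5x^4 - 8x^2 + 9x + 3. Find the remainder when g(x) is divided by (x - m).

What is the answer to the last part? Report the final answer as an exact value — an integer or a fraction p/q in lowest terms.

Step 1: total draws C(12,6) = 924; complement C(7,6) = 7; favorable 924 - 7 = 917; P = 131/132; answer 131/132
Step 2: B1 = 131/132; threaded value p + q = 263; d = -18; cross terms: (21*-28 - 34*-17)=-10, (34*30 - 35*-28)=2000, (35*-18 - 4*30)=-750, (4*-17 - 21*-18)=310; twice the area = |1550| = 1550; area = 775; answer 775
Step 3: B2 = 775; threaded value p + q = 776; m = 26; remainder = value at the root: 5*(26)^4 - 8*(26)^2 + 9*(26)^1 + 3 = (2284880) + (-5408) + (234) + (3) = 2279709; answer 2279709

2279709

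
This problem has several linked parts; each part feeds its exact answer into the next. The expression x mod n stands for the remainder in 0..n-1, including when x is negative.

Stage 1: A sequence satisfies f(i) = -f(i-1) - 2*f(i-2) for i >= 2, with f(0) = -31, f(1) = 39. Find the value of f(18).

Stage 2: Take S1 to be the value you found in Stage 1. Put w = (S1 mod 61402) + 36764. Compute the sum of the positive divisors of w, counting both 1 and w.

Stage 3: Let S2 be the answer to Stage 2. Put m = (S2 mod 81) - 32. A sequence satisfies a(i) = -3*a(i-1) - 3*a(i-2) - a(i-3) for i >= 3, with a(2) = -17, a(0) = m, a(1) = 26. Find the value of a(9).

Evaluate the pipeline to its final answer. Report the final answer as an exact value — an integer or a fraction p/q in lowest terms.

-1922

Stage 1: f(2) = -1*(39) - 2*(-31) = 23; iterating: f(2)=23, f(3)=-101, f(4)=55, f(5)=147, f(6)=-257, f(7)=-37, f(8)=551, f(9)=-477, f(10)=-625, f(11)=1579, f(12)=-329, f(13)=-2829, f(14)=3487, f(15)=2171, f(16)=-9145, f(17)=4803, f(18)=13487; answer 13487
Stage 2: S1 = 13487; w = 50251; 50251 = 31 * 1621; sigma = (1 + 31) * (1 + 1621) = 32 * 1622 = 51904; answer 51904
Stage 3: S2 = 51904; m = 32; a(3) = -3*(-17) - 3*(26) - 1*(32) = -59; iterating: a(3)=-59, a(4)=202, a(5)=-412, a(6)=689, a(7)=-1033, a(8)=1444, a(9)=-1922; answer -1922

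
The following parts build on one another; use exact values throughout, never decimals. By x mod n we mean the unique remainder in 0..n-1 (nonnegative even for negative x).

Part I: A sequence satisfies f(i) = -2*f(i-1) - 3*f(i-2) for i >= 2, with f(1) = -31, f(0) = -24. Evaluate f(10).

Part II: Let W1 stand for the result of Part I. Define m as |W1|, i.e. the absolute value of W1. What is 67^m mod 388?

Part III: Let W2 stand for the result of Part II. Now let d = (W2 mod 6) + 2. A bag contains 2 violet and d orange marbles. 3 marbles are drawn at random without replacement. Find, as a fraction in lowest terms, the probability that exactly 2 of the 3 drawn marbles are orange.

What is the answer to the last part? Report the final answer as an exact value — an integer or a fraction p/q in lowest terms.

4/7

Part I: f(2) = -2*(-31) - 3*(-24) = 134; iterating: f(2)=134, f(3)=-175, f(4)=-52, f(5)=629, f(6)=-1102, f(7)=317, f(8)=2672, f(9)=-6295, f(10)=4574; answer 4574
Part II: W1 = 4574; m = 4574; squarings mod 388: 67^1=67, 67^2=221, 67^4=341, 67^8=269, 67^16=193, 67^32=1, 67^64=1, 67^128=1, 67^256=1, 67^512=1, 67^1024=1, 67^2048=1, 67^4096=1; 67^4574 = 67^2 * 67^4 * 67^8 * 67^16 * 67^64 * 67^128 * 67^256 * 67^4096 = 309 (mod 388); answer 309
Part III: W2 = 309; d = 5; total draws C(7,3) = 35; favorable C(5,2)*C(2,1) = 20; P = 4/7; answer 4/7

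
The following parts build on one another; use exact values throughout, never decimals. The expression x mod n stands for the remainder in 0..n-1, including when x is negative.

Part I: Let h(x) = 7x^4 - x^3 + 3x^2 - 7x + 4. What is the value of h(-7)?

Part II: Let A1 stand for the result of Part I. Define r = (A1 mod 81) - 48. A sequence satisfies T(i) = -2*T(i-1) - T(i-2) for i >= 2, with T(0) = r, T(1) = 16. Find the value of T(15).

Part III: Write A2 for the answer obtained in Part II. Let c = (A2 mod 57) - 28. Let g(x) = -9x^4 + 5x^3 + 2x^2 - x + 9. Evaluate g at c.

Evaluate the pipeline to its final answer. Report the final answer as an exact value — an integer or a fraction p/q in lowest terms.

Part I: 7*(-7)^4 - 1*(-7)^3 + 3*(-7)^2 - 7*(-7)^1 + 4 = (16807) + (343) + (147) + (49) + (4) = 17350; answer 17350
Part II: A1 = 17350; r = -32; T(2) = -2*(16) - 1*(-32) = 0; iterating: T(2)=0, T(3)=-16, T(4)=32, T(5)=-48, T(6)=64, T(7)=-80, T(8)=96, T(9)=-112, T(10)=128, T(11)=-144, T(12)=160, T(13)=-176, T(14)=192, T(15)=-208; answer -208
Part III: A2 = -208; c = -8; -9*(-8)^4 + 5*(-8)^3 + 2*(-8)^2 - 1*(-8)^1 + 9 = (-36864) + (-2560) + (128) + (8) + (9) = -39279; answer -39279

-39279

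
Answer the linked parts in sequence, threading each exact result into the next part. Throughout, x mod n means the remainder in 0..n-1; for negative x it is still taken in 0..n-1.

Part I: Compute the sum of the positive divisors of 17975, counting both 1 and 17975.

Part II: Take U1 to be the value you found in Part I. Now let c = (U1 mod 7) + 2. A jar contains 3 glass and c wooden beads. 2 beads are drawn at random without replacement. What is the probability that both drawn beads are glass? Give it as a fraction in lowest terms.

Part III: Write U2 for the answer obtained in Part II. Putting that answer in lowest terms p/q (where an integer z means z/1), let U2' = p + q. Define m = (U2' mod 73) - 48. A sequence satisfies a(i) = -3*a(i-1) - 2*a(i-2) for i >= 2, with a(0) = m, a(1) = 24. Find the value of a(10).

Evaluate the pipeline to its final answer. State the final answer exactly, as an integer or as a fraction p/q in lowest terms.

Part I: 17975 = 5^2 * 719; sigma = (1 + 5 + 25) * (1 + 719) = 31 * 720 = 22320; answer 22320
Part II: U1 = 22320; c = 6; total draws C(9,2) = 36; favorable C(3,2) = 3; P = 1/12; answer 1/12
Part III: U2 = 1/12; threaded value p + q = 13; m = -35; a(2) = -3*(24) - 2*(-35) = -2; iterating: a(2)=-2, a(3)=-42, a(4)=130, a(5)=-306, a(6)=658, a(7)=-1362, a(8)=2770, a(9)=-5586, a(10)=11218; answer 11218

11218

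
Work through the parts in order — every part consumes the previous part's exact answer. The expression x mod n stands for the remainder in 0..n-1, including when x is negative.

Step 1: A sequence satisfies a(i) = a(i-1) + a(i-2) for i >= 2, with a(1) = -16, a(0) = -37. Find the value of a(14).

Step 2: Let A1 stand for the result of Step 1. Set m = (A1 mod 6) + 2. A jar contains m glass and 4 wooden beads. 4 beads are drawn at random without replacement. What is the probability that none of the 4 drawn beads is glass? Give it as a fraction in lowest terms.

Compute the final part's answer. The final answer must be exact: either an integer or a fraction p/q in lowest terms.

Step 1: a(2) = 1*(-16) + 1*(-37) = -53; iterating: a(2)=-53, a(3)=-69, a(4)=-122, a(5)=-191, a(6)=-313, a(7)=-504, a(8)=-817, a(9)=-1321, a(10)=-2138, a(11)=-3459, a(12)=-5597, a(13)=-9056, a(14)=-14653; answer -14653
Step 2: A1 = -14653; m = 7; total draws C(11,4) = 330; favorable C(4,4) = 1; P = 1/330; answer 1/330

1/330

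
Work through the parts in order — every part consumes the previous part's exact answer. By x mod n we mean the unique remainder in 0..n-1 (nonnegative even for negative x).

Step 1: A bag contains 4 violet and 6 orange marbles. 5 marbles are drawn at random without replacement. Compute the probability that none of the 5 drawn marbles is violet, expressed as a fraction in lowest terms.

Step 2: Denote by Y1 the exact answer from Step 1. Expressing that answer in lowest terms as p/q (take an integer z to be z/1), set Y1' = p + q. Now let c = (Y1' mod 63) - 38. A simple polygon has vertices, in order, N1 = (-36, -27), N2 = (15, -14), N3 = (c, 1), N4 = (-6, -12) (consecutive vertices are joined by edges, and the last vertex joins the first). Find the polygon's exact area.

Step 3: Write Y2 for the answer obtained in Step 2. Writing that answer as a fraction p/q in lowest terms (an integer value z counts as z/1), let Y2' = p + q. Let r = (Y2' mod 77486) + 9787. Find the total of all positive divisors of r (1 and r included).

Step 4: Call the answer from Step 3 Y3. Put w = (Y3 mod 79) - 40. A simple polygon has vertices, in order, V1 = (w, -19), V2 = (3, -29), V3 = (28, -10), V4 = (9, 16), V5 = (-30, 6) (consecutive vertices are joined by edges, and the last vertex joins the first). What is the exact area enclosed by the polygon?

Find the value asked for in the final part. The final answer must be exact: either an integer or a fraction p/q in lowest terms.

Step 1: total draws C(10,5) = 252; favorable C(6,5) = 6; P = 1/42; answer 1/42
Step 2: Y1 = 1/42; threaded value p + q = 43; c = 5; cross terms: (-36*-14 - 15*-27)=909, (15*1 - 5*-14)=85, (5*-12 - -6*1)=-54, (-6*-27 - -36*-12)=-270; twice the area = |670| = 670; area = 335; answer 335
Step 3: Y2 = 335; threaded value p + q = 336; r = 10123; 10123 = 53 * 191; sigma = (1 + 53) * (1 + 191) = 54 * 192 = 10368; answer 10368
Step 4: Y3 = 10368; w = -21; cross terms: (-21*-29 - 3*-19)=666, (3*-10 - 28*-29)=782, (28*16 - 9*-10)=538, (9*6 - -30*16)=534, (-30*-19 - -21*6)=696; twice the area = |3216| = 3216; area = 1608; answer 1608

1608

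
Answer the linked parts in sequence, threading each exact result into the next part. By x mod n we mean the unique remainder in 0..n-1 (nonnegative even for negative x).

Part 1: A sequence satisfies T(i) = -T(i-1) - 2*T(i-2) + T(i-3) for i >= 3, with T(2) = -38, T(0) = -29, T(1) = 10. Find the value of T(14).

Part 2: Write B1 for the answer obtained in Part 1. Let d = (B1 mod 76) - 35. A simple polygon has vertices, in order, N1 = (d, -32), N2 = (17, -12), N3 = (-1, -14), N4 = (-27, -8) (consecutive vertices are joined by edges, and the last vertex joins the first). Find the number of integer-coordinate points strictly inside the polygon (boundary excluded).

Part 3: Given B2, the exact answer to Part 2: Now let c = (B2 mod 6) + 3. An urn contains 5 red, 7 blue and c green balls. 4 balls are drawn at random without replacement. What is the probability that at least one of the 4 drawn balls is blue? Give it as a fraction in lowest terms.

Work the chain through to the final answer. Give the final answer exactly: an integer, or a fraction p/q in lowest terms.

37/39

Part 1: T(3) = -1*(-38) - 2*(10) + 1*(-29) = -11; iterating: T(3)=-11, T(4)=97, T(5)=-113, T(6)=-92, T(7)=415, T(8)=-344, T(9)=-578, T(10)=1681, T(11)=-869, T(12)=-3071, T(13)=6490, T(14)=-1217; answer -1217
Part 2: B1 = -1217; d = 40; cross terms: (40*-12 - 17*-32)=64, (17*-14 - -1*-12)=-250, (-1*-8 - -27*-14)=-370, (-27*-32 - 40*-8)=1184; twice the area = |628| = 628; area = 314; boundary points = 1 + 2 + 2 + 1 = 6; strictly interior points = area - boundary/2 + 1 = 312; answer 312
Part 3: B2 = 312; c = 3; total draws C(15,4) = 1365; complement C(8,4) = 70; favorable 1365 - 70 = 1295; P = 37/39; answer 37/39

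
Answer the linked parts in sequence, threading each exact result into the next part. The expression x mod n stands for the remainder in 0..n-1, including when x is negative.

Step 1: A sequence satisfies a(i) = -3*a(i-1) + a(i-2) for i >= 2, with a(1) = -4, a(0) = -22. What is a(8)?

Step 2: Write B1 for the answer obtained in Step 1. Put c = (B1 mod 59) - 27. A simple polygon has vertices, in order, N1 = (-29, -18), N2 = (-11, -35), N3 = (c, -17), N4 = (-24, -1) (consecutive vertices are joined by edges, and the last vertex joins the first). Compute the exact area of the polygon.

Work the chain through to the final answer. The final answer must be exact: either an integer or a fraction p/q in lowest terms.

Step 1: a(2) = -3*(-4) + 1*(-22) = -10; iterating: a(2)=-10, a(3)=26, a(4)=-88, a(5)=290, a(6)=-958, a(7)=3164, a(8)=-10450; answer -10450
Step 2: B1 = -10450; c = 25; cross terms: (-29*-35 - -11*-18)=817, (-11*-17 - 25*-35)=1062, (25*-1 - -24*-17)=-433, (-24*-18 - -29*-1)=403; twice the area = |1849| = 1849; area = 1849/2; answer 1849/2

1849/2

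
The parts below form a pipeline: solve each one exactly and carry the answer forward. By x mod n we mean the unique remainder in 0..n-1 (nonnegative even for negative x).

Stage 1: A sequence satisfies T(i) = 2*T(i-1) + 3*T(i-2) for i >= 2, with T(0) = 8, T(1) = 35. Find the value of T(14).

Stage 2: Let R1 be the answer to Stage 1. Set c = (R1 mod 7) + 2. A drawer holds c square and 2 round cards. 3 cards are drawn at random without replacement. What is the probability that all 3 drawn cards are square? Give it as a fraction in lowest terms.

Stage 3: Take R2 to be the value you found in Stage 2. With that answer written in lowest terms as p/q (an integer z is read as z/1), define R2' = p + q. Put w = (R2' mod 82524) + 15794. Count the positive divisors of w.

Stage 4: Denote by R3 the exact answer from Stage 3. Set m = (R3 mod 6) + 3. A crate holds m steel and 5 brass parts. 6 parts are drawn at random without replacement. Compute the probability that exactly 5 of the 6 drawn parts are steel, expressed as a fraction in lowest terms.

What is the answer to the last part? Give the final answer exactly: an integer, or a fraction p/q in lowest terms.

1/42

Stage 1: T(2) = 2*(35) + 3*(8) = 94; iterating: T(2)=94, T(3)=293, T(4)=868, T(5)=2615, T(6)=7834, T(7)=23513, T(8)=70528, T(9)=211595, T(10)=634774, T(11)=1904333, T(12)=5712988, T(13)=17138975, T(14)=51416914; answer 51416914
Stage 2: R1 = 51416914; c = 5; total draws C(7,3) = 35; favorable C(5,3) = 10; P = 2/7; answer 2/7
Stage 3: R2 = 2/7; threaded value p + q = 9; w = 15803; 15803 is prime, so its only divisors are 1 and 15803; count = 2; answer 2
Stage 4: R3 = 2; m = 5; total draws C(10,6) = 210; favorable C(5,5)*C(5,1) = 5; P = 1/42; answer 1/42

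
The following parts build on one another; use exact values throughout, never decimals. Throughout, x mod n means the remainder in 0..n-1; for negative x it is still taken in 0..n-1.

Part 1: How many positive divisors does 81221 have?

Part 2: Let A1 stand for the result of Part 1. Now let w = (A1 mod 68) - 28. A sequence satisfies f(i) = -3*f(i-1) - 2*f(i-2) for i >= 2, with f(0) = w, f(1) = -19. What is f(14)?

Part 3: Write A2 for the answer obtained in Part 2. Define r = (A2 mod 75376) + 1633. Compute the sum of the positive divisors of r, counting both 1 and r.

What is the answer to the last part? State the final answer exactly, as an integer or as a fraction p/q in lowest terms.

Part 1: 81221 = 7 * 41 * 283; number of divisors = (1+1) * (1+1) * (1+1) = 8; answer 8
Part 2: A1 = 8; w = -20; f(2) = -3*(-19) - 2*(-20) = 97; iterating: f(2)=97, f(3)=-253, f(4)=565, f(5)=-1189, f(6)=2437, f(7)=-4933, f(8)=9925, f(9)=-19909, f(10)=39877, f(11)=-79813, f(12)=159685, f(13)=-319429, f(14)=638917; answer 638917
Part 3: A2 = 638917; r = 37542; 37542 = 2 * 3 * 6257; sigma = (1 + 2) * (1 + 3) * (1 + 6257) = 3 * 4 * 6258 = 75096; answer 75096

75096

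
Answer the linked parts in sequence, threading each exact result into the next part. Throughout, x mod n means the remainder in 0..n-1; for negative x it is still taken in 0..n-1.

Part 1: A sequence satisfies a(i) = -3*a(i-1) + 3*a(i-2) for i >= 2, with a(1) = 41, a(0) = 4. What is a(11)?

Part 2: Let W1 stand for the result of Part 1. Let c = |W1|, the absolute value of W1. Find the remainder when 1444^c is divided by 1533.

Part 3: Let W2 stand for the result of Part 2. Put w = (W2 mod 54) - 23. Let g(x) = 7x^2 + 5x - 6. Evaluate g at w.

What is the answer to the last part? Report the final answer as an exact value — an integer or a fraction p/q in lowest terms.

6026

Part 1: a(2) = -3*(41) + 3*(4) = -111; iterating: a(2)=-111, a(3)=456, a(4)=-1701, a(5)=6471, a(6)=-24516, a(7)=92961, a(8)=-352431, a(9)=1336176, a(10)=-5065821, a(11)=19205991; answer 19205991
Part 2: W1 = 19205991; c = 19205991; squarings mod 1533: 1444^1=1444, 1444^2=256, 1444^4=1150, 1444^8=1054, 1444^16=1024, 1444^32=4, 1444^64=16, 1444^128=256, 1444^256=1150, 1444^512=1054, 1444^1024=1024, 1444^2048=4, 1444^4096=16, 1444^8192=256, 1444^16384=1150, 1444^32768=1054, 1444^65536=1024, 1444^131072=4, 1444^262144=16, 1444^524288=256, 1444^1048576=1150, 1444^2097152=1054, 1444^4194304=1024, 1444^8388608=4, 1444^16777216=16; 1444^19205991 = 1444^1 * 1444^2 * 1444^4 * 1444^32 * 1444^64 * 1444^256 * 1444^512 * 1444^1024 * 1444^2048 * 1444^65536 * 1444^262144 * 1444^2097152 * 1444^16777216 = 1240 (mod 1533); answer 1240
Part 3: W2 = 1240; w = 29; 7*(29)^2 + 5*(29)^1 - 6 = (5887) + (145) + (-6) = 6026; answer 6026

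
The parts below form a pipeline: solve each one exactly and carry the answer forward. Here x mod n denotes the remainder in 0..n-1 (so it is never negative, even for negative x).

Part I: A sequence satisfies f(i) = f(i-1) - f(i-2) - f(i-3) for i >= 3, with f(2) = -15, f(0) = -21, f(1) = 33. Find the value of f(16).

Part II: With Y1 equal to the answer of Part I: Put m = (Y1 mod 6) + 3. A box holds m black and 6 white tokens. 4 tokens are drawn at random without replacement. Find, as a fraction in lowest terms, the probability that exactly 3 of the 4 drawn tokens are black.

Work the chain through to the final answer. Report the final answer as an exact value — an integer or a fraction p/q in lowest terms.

Part I: f(3) = 1*(-15) - 1*(33) - 1*(-21) = -27; iterating: f(3)=-27, f(4)=-45, f(5)=-3, f(6)=69, f(7)=117, f(8)=51, f(9)=-135, f(10)=-303, f(11)=-219, f(12)=219, f(13)=741, f(14)=741, f(15)=-219, f(16)=-1701; answer -1701
Part II: Y1 = -1701; m = 6; total draws C(12,4) = 495; favorable C(6,3)*C(6,1) = 120; P = 8/33; answer 8/33

8/33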